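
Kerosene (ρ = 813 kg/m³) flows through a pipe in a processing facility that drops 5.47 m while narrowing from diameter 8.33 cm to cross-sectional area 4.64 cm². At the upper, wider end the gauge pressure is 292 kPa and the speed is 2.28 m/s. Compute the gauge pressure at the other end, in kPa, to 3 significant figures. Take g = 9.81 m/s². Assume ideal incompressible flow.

The volume flow rate is constant, so v₂ = (A₁/A₂)v₁ = (54.5/4.64)·2.28 = 26.8 m/s.
Energy conservation along the streamline gives P₂ = P₁ − ½ρ(v₂² − v₁²) − ρg(h₂ − h₁).
P₂ = 292000 + ½·813·(2.28² − 26.8²) − 813·9.81·(−5.47) = 292000 + (-289000) − (-43600) = 46200 Pa.

P₂ ≈ 46.2 kPa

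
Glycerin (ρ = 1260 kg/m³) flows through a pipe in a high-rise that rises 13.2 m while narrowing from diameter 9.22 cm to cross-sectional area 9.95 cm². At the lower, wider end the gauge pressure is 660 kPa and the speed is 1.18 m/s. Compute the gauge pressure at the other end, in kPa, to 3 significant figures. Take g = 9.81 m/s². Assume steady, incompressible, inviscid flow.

P₂ = 458 kPa

Mass conservation (A₁v₁ = A₂v₂) gives v₂ = 1.18 × 66.8/9.95 = 7.92 m/s.
Energy conservation along the streamline gives P₂ = P₁ − ½ρ(v₂² − v₁²) − ρg(h₂ − h₁).
P₂ = 660000 + ½·1260·(1.18² − 7.92²) − 1260·9.81·(+13.2) = 660000 + (-38600) − (163000) = 458000 Pa.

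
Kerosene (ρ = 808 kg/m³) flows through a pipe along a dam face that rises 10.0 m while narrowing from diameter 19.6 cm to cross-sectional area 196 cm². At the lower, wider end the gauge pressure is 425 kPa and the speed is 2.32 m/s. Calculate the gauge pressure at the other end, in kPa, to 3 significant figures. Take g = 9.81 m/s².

By continuity, v₂ = v₁·A₁/A₂ = 2.32·(302/196) = 3.57 m/s.
Bernoulli: P₁ + ½ρv₁² + ρg h₁ = P₂ + ½ρv₂² + ρg h₂, so P₂ = P₁ + ½ρ(v₁² − v₂²) − ρg(h₂ − h₁).
P₂ = 425000 + ½·808·(2.32² − 3.57²) − 808·9.81·(+10.0) = 425000 + (-2980) − (79300) = 343000 Pa.

P₂ = 343 kPa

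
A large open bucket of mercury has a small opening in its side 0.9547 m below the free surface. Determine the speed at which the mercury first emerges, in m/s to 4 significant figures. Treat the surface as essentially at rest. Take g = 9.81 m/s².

Torricelli's result v = √(2gh) gives v = √(2·9.81·0.9547) = 4.328 m/s.

v = 4.328 m/s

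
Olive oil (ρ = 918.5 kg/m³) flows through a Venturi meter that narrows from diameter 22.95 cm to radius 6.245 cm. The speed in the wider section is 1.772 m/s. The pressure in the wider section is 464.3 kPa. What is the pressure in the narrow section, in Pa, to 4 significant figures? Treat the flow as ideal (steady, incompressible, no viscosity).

P₂ ≈ 449300 Pa

By continuity, v₂ = v₁·A₁/A₂ = 1.772·(413.7/122.5) = 5.983 m/s.
Bernoulli (h₁ = h₂): P₁ − P₂ = ½ρ(v₂² − v₁²).
P₂ = P₁ − ½ρ(v₂² − v₁²) = 464300 − ½·918.5·(5.983² − 1.772²) = 464300 − 15000 = 449300 Pa.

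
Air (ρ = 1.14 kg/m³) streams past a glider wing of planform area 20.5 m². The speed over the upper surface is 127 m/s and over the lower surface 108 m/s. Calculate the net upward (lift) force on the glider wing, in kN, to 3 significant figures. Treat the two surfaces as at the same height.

With equal heights on the two surfaces, Bernoulli gives P_lower − P_upper = ½ρ(v_upper² − v_lower²).
ΔP = ½·1.14·(127² − 108²) = 2550 Pa.
Lift = ΔP · A = 2550 × 20.5 = 52200 N.

F ≈ 52.2 kN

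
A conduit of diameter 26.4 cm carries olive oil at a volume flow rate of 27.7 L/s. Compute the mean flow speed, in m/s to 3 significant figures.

Q = 27.7 L/s = 0.0277 m³/s.
v = Q/A = 0.0277 / 0.0547 = 0.506 m/s.

v = 0.506 m/s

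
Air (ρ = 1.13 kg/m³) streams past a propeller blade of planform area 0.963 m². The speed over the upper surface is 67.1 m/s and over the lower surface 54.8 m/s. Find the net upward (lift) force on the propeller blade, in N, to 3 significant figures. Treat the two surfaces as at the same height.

From P + ½ρv² = const at equal height, P_low − P_up = ½ρ(v_up² − v_low²).
ΔP = ½·1.13·(67.1² − 54.8²) = 847 Pa.
Lift = ΔP · A = 847 × 0.963 = 816 N.

F = 816 N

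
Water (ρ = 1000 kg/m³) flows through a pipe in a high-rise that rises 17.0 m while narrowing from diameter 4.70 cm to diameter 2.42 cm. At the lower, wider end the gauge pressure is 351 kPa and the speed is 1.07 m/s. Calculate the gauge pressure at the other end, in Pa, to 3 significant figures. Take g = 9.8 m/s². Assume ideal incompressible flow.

P₂ ≈ 177000 Pa

Continuity gives A₁v₁ = A₂v₂, so v₂ = (17.3 cm²)/(4.60 cm²) × 1.07 m/s = 4.04 m/s.
Bernoulli: P₁ + ½ρv₁² + ρg h₁ = P₂ + ½ρv₂² + ρg h₂, so P₂ = P₁ + ½ρ(v₁² − v₂²) − ρg(h₂ − h₁).
P₂ = 351000 + ½·1000·(1.07² − 4.04²) − 1000·9.8·(+17.0) = 351000 + (-7570) − (167000) = 177000 Pa.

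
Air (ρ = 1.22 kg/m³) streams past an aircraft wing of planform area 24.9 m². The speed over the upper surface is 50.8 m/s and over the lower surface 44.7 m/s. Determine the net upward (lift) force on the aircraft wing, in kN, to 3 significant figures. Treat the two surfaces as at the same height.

F = 8.85 kN

The faster flow above has the lower pressure; Bernoulli (same height) gives ΔP = ½ρ(v_up² − v_low²).
ΔP = ½·1.22·(50.8² − 44.7²) = 355 Pa.
Lift = ΔP · A = 355 × 24.9 = 8850 N.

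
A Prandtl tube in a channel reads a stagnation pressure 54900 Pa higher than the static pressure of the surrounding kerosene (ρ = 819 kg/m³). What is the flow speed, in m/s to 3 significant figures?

v = 11.6 m/s

Bernoulli between the free stream and the stagnation point: ½ρv² = P_stag − P_static.
v = √(2ΔP/ρ) = √(2·54900/819) = 11.6 m/s.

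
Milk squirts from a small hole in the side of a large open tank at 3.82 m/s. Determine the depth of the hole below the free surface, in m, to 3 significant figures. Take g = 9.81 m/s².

h ≈ 0.744 m

Torricelli: v = √(2gh), so h = v²/(2g).
h = 3.82²/(2·9.81) = 14.6/19.62 = 0.744 m.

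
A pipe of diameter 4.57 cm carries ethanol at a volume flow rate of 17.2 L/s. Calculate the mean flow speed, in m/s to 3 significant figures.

Q = 17.2 L/s = 0.0172 m³/s.
v = Q/A = 0.0172 / 0.00164 = 10.5 m/s.

v ≈ 10.5 m/s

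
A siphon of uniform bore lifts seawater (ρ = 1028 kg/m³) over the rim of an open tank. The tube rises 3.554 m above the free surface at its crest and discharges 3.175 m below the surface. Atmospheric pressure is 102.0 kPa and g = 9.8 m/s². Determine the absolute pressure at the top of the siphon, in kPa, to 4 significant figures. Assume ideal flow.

Bernoulli surface→outlet gives ½v² = g·h_out, so v = √(2·9.8·3.175) = 7.889 m/s.
Continuity keeps v the same throughout the tube; from surface to crest, P_atm + 0 = P_top + ½ρv² + ρg·h_top.
P_top = 102000 − ½·1028·7.889² − 1028·9.8·3.554 = 34210 Pa.

34.21 kPa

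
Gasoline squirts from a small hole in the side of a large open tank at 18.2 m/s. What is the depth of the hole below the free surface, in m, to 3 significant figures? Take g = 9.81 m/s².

h ≈ 16.9 m

Torricelli: v = √(2gh), so h = v²/(2g).
h = 18.2²/(2·9.81) = 331/19.62 = 16.9 m.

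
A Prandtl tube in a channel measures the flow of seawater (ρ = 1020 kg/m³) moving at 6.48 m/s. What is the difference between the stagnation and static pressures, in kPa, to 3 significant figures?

Bernoulli between the free stream and the stagnation point: ½ρv² = P_stag − P_static.
ΔP = ½·1020·6.48² = 21400 Pa.

21.4 kPa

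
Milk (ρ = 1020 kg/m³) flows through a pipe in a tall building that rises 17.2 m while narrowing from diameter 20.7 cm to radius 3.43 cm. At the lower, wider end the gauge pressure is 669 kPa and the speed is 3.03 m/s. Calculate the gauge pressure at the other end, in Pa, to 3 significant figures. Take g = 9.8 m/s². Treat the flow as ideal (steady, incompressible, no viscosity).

By continuity, v₂ = v₁·A₁/A₂ = 3.03·(337/37.0) = 27.6 m/s.
Applying Bernoulli between the two ends and solving for P₂: P₂ = P₁ + ½ρ(v₁² − v₂²) − ρgΔh.
P₂ = 669000 + ½·1020·(3.03² − 27.6²) − 1020·9.8·(+17.2) = 669000 + (-384000) − (172000) = 114000 Pa.

P₂ ≈ 114000 Pa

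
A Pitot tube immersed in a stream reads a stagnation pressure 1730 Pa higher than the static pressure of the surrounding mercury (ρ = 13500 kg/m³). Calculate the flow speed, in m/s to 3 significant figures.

At the stagnation point the flow is brought to rest, so Bernoulli gives P_stag − P_static = ½ρv².
v = √(2ΔP/ρ) = √(2·1730/13500) = 0.506 m/s.

v ≈ 0.506 m/s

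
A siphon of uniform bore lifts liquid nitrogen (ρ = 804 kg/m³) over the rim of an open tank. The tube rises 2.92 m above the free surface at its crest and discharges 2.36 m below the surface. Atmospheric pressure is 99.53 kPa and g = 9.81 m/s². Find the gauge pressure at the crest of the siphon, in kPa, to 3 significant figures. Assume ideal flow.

P_gauge ≈ -41.6 kPa

From the surface to the outlet (both open to atmosphere, surface at rest): v = √(2g·h_out) = √(2·9.81·2.36) = 6.80 m/s.
With constant cross-section the crest speed equals v; applying Bernoulli from the surface up to the crest, P_top = P_atm − ½ρv² − ρg·h_top.
P_top = 99530 − ½·804·6.80² − 804·9.81·2.92 = 57900 Pa. So P_gauge = P_top − P_atm = -41600 Pa.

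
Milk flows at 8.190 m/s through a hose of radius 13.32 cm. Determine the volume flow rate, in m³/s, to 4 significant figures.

Q = A·v = 0.05574 m² × 8.190 m/s = 0.4565 m³/s.

Q = 0.4565 m³/s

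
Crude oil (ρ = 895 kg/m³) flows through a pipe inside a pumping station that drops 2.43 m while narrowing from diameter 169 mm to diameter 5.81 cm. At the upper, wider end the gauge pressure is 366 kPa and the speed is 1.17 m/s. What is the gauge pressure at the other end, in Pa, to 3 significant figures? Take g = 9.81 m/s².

P₂ ≈ 344000 Pa

The volume flow rate is constant, so v₂ = (A₁/A₂)v₁ = (224/26.5)·1.17 = 9.90 m/s.
Bernoulli: P₁ + ½ρv₁² + ρg h₁ = P₂ + ½ρv₂² + ρg h₂, so P₂ = P₁ + ½ρ(v₁² − v₂²) − ρg(h₂ − h₁).
P₂ = 366000 + ½·895·(1.17² − 9.90²) − 895·9.81·(−2.43) = 366000 + (-43200) − (-21300) = 344000 Pa.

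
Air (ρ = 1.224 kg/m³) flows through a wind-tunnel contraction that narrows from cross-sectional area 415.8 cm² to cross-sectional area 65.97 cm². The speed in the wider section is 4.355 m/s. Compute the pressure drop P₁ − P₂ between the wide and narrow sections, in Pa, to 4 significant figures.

ΔP ≈ 449.5 Pa

Mass conservation (A₁v₁ = A₂v₂) gives v₂ = 4.355 × 415.8/65.97 = 27.45 m/s.
Along the horizontal streamline, P + ½ρv² is constant.
P₁ − P₂ = ½·1.224·(27.45² − 4.355²) = ½·1.224·734.5 = 449.5 Pa.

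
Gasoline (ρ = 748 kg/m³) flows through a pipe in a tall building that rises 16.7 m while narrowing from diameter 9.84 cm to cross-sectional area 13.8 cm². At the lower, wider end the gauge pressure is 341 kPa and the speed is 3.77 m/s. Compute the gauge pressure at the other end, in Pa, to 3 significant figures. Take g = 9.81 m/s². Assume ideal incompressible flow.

62400 Pa

The volume flow rate is constant, so v₂ = (A₁/A₂)v₁ = (76.0/13.8)·3.77 = 20.8 m/s.
Energy conservation along the streamline gives P₂ = P₁ − ½ρ(v₂² − v₁²) − ρg(h₂ − h₁).
P₂ = 341000 + ½·748·(3.77² − 20.8²) − 748·9.81·(+16.7) = 341000 + (-156000) − (123000) = 62400 Pa.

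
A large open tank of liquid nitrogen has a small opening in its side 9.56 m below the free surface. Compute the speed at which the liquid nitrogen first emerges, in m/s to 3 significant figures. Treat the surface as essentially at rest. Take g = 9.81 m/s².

Bernoulli from surface to hole (P equal, v_surface ≈ 0): v = √(2gh) = √(2×9.81×9.56) = 13.7 m/s.

v ≈ 13.7 m/s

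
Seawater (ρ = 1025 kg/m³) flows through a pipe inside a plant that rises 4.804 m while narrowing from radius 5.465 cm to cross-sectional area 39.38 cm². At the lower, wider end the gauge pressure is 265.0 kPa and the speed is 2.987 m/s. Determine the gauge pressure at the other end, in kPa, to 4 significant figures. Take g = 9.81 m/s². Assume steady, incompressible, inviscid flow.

P₂ = 195.3 kPa

Mass conservation (A₁v₁ = A₂v₂) gives v₂ = 2.987 × 93.83/39.38 = 7.117 m/s.
Bernoulli: P₁ + ½ρv₁² + ρg h₁ = P₂ + ½ρv₂² + ρg h₂, so P₂ = P₁ + ½ρ(v₁² − v₂²) − ρg(h₂ − h₁).
P₂ = 265000 + ½·1025·(2.987² − 7.117²) − 1025·9.81·(+4.804) = 265000 + (-21390) − (48310) = 195300 Pa.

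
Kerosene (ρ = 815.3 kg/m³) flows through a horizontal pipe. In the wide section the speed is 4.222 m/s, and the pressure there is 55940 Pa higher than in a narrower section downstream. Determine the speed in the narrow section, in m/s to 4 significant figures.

Horizontal Bernoulli: P₁ + ½ρv₁² = P₂ + ½ρv₂², so v₂² = v₁² + 2(P₁ − P₂)/ρ.
v₂ = √(4.222² + 2·55940/815.3) = √(17.83 + 137.2) = 12.45 m/s.

v₂ ≈ 12.45 m/s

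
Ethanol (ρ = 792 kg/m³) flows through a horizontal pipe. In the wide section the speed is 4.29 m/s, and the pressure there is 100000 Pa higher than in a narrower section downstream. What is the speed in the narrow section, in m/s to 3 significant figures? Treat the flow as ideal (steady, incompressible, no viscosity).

16.5 m/s

With h₁ = h₂, rearranging Bernoulli gives v₂ = √(v₁² + 2ΔP/ρ).
v₂ = √(4.29² + 2·100000/792) = √(18.4 + 253) = 16.5 m/s.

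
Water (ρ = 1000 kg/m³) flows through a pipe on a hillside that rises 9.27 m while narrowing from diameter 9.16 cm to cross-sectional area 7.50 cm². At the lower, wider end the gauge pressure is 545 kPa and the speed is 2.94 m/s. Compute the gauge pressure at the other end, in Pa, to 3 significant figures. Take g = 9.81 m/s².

125000 Pa

The volume flow rate is constant, so v₂ = (A₁/A₂)v₁ = (65.9/7.50)·2.94 = 25.8 m/s.
Bernoulli: P₁ + ½ρv₁² + ρg h₁ = P₂ + ½ρv₂² + ρg h₂, so P₂ = P₁ + ½ρ(v₁² − v₂²) − ρg(h₂ − h₁).
P₂ = 545000 + ½·1000·(2.94² − 25.8²) − 1000·9.81·(+9.27) = 545000 + (-329000) − (90900) = 125000 Pa.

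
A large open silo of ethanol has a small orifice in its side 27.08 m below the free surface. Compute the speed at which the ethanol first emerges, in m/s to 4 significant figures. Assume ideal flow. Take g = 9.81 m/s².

Bernoulli from surface to hole (P equal, v_surface ≈ 0): v = √(2gh) = √(2×9.81×27.08) = 23.05 m/s.

v ≈ 23.05 m/s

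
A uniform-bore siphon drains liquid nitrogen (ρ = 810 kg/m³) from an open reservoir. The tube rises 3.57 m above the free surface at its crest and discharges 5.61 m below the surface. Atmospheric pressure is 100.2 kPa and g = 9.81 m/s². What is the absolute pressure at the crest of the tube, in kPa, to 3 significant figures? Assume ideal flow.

The outlet speed comes from Torricelli: v = √(2g·5.61) = 10.5 m/s.
Continuity keeps v the same throughout the tube; from surface to crest, P_atm + 0 = P_top + ½ρv² + ρg·h_top.
P_top = 100200 − ½·810·10.5² − 810·9.81·3.57 = 27300 Pa.

27.3 kPa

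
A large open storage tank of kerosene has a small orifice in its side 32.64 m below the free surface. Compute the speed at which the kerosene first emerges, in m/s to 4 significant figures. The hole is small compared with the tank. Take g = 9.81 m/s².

v ≈ 25.31 m/s

Torricelli's result v = √(2gh) gives v = √(2·9.81·32.64) = 25.31 m/s.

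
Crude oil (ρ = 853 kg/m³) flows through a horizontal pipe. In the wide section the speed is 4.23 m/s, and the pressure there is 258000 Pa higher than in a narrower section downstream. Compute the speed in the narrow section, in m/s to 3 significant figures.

Along the level pipe P + ½ρv² is conserved, hence v₂² = v₁² + 2(P₁ − P₂)/ρ.
v₂ = √(4.23² + 2·258000/853) = √(17.9 + 605) = 25.0 m/s.

v₂ ≈ 25.0 m/s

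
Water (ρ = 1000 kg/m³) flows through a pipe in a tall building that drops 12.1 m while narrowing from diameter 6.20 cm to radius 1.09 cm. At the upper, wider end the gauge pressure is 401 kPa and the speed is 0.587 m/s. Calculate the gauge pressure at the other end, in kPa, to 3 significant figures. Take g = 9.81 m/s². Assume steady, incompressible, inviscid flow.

The volume flow rate is constant, so v₂ = (A₁/A₂)v₁ = (30.2/3.73)·0.587 = 4.75 m/s.
Energy conservation along the streamline gives P₂ = P₁ − ½ρ(v₂² − v₁²) − ρg(h₂ − h₁).
P₂ = 401000 + ½·1000·(0.587² − 4.75²) − 1000·9.81·(−12.1) = 401000 + (-11100) − (-119000) = 509000 Pa.

509 kPa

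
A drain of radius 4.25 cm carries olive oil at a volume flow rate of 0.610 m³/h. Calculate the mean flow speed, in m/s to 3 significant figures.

0.0299 m/s

Q = 0.610 m³/h = 0.000169 m³/s.
v = Q/A = 0.000169 / 0.00567 = 0.0299 m/s.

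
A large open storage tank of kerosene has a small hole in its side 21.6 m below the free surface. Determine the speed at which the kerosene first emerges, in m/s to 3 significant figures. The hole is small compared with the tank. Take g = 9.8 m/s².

v ≈ 20.6 m/s

The surface is effectively still and both ends are open, so ½v² = gh and v = √(2·9.8·21.6) = 20.6 m/s.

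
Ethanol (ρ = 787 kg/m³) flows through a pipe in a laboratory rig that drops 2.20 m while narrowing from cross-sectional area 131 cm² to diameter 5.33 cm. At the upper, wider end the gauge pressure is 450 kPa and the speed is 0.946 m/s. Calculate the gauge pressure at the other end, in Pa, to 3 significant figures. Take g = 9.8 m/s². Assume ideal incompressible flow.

The volume flow rate is constant, so v₂ = (A₁/A₂)v₁ = (131/22.3)·0.946 = 5.55 m/s.
Energy conservation along the streamline gives P₂ = P₁ − ½ρ(v₂² − v₁²) − ρg(h₂ − h₁).
P₂ = 450000 + ½·787·(0.946² − 5.55²) − 787·9.8·(−2.20) = 450000 + (-11800) − (-17000) = 455000 Pa.

P₂ ≈ 455000 Pa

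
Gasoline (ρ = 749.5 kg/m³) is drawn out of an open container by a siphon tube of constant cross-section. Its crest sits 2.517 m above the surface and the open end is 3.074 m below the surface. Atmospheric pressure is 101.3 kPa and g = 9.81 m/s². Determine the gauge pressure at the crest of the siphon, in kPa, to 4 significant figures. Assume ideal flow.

Bernoulli surface→outlet gives ½v² = g·h_out, so v = √(2·9.81·3.074) = 7.766 m/s.
With constant cross-section the crest speed equals v; applying Bernoulli from the surface up to the crest, P_top = P_atm − ½ρv² − ρg·h_top.
P_top = 101300 − ½·749.5·7.766² − 749.5·9.81·2.517 = 60190 Pa. So P_gauge = P_top − P_atm = -41110 Pa.

-41.11 kPa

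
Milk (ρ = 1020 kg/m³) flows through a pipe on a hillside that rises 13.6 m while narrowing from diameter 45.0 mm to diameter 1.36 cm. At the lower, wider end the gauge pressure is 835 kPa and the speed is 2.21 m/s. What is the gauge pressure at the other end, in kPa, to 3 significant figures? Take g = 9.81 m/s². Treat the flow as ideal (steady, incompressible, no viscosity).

P₂ ≈ 403 kPa

Continuity gives A₁v₁ = A₂v₂, so v₂ = (15.9 cm²)/(1.45 cm²) × 2.21 m/s = 24.2 m/s.
Applying Bernoulli between the two ends and solving for P₂: P₂ = P₁ + ½ρ(v₁² − v₂²) − ρgΔh.
P₂ = 835000 + ½·1020·(2.21² − 24.2²) − 1020·9.81·(+13.6) = 835000 + (-296000) − (136000) = 403000 Pa.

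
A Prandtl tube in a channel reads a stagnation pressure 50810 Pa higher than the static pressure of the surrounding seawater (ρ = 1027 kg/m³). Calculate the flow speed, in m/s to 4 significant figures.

Bernoulli between the free stream and the stagnation point: ½ρv² = P_stag − P_static.
v = √(2ΔP/ρ) = √(2·50810/1027) = 9.947 m/s.

v ≈ 9.947 m/s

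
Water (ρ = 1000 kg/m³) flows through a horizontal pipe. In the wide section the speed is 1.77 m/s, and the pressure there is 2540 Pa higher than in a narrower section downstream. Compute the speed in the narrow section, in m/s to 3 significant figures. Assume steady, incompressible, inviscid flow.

v₂ = 2.87 m/s

Along the level pipe P + ½ρv² is conserved, hence v₂² = v₁² + 2(P₁ − P₂)/ρ.
v₂ = √(1.77² + 2·2540/1000) = √(3.13 + 5.08) = 2.87 m/s.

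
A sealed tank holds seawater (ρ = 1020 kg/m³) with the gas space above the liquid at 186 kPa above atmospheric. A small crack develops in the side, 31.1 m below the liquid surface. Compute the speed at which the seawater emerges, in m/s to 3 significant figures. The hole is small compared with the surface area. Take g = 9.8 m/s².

v = 31.2 m/s

Take point 1 at the surface (v₁ ≈ 0) and point 2 at the hole (at atmospheric pressure). Bernoulli: P₁ + ρg h = P_atm + ½ρv₂².
With P₁ − P_atm = 186000 Pa, v₂ = √(2gh + 2ΔP/ρ) = √(2·9.8·31.1 + 2·186000/1020) = 31.2 m/s.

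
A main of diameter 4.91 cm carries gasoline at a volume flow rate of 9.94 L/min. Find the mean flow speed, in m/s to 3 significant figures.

Q = 9.94 L/min = 0.000166 m³/s.
v = Q/A = 0.000166 / 0.00189 = 0.0875 m/s.

v ≈ 0.0875 m/s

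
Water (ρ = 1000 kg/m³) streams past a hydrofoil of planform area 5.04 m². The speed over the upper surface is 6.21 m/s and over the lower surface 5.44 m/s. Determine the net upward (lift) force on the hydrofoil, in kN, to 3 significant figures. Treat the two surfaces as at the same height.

From P + ½ρv² = const at equal height, P_low − P_up = ½ρ(v_up² − v_low²).
ΔP = ½·1000·(6.21² − 5.44²) = 4490 Pa.
Lift = ΔP · A = 4490 × 5.04 = 22600 N.

22.6 kN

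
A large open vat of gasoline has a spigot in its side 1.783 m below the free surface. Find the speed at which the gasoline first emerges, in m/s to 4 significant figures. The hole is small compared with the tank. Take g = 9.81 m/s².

v = 5.915 m/s

Bernoulli from surface to hole (P equal, v_surface ≈ 0): v = √(2gh) = √(2×9.81×1.783) = 5.915 m/s.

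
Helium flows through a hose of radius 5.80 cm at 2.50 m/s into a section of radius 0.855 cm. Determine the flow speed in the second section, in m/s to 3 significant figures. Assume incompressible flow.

v₂ = 115 m/s

Continuity gives A₁v₁ = A₂v₂, so v₂ = (106 cm²)/(2.30 cm²) × 2.50 m/s = 115 m/s.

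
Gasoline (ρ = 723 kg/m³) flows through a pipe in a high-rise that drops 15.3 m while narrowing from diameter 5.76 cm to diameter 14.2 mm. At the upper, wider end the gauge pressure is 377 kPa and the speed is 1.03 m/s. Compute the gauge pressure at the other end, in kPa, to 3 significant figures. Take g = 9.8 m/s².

Continuity gives A₁v₁ = A₂v₂, so v₂ = (26.1 cm²)/(1.58 cm²) × 1.03 m/s = 16.9 m/s.
Bernoulli: P₁ + ½ρv₁² + ρg h₁ = P₂ + ½ρv₂² + ρg h₂, so P₂ = P₁ + ½ρ(v₁² − v₂²) − ρg(h₂ − h₁).
P₂ = 377000 + ½·723·(1.03² − 16.9²) − 723·9.8·(−15.3) = 377000 + (-103000) − (-108000) = 382000 Pa.

P₂ ≈ 382 kPa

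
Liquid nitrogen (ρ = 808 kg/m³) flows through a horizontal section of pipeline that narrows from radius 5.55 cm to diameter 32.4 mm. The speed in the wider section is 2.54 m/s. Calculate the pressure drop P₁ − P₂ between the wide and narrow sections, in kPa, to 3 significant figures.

ΔP ≈ 356 kPa

By continuity, v₂ = v₁·A₁/A₂ = 2.54·(96.8/8.24) = 29.8 m/s.
Along the horizontal streamline, P + ½ρv² is constant.
P₁ − P₂ = ½·808·(29.8² − 2.54²) = ½·808·882 = 356000 Pa.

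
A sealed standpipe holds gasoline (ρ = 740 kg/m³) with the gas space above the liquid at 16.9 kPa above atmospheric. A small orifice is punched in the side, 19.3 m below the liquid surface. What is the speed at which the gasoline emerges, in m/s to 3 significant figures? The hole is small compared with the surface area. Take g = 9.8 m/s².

v = 20.6 m/s

Take point 1 at the surface (v₁ ≈ 0) and point 2 at the hole (at atmospheric pressure). Bernoulli: P₁ + ρg h = P_atm + ½ρv₂².
With P₁ − P_atm = 16900 Pa, v₂ = √(2gh + 2ΔP/ρ) = √(2·9.8·19.3 + 2·16900/740) = 20.6 m/s.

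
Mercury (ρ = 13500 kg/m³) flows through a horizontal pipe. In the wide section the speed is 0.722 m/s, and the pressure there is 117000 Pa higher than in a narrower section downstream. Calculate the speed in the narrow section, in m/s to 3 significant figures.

With h₁ = h₂, rearranging Bernoulli gives v₂ = √(v₁² + 2ΔP/ρ).
v₂ = √(0.722² + 2·117000/13500) = √(0.521 + 17.3) = 4.23 m/s.

4.23 m/s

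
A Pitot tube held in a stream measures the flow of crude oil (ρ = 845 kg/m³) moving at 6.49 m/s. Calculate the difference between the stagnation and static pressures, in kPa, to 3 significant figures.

At the stagnation point the flow is brought to rest, so Bernoulli gives P_stag − P_static = ½ρv².
ΔP = ½·845·6.49² = 17800 Pa.

ΔP ≈ 17.8 kPa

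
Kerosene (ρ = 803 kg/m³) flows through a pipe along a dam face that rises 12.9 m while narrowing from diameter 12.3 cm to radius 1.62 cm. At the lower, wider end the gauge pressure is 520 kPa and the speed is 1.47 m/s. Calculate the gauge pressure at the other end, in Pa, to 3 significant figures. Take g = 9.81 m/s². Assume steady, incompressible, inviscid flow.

P₂ = 239000 Pa

Mass conservation (A₁v₁ = A₂v₂) gives v₂ = 1.47 × 119/8.24 = 21.2 m/s.
Bernoulli: P₁ + ½ρv₁² + ρg h₁ = P₂ + ½ρv₂² + ρg h₂, so P₂ = P₁ + ½ρ(v₁² − v₂²) − ρg(h₂ − h₁).
P₂ = 520000 + ½·803·(1.47² − 21.2²) − 803·9.81·(+12.9) = 520000 + (-179000) − (102000) = 239000 Pa.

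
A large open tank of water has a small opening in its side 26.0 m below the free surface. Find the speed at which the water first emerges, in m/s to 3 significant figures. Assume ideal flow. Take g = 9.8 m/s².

22.6 m/s

Bernoulli from surface to hole (P equal, v_surface ≈ 0): v = √(2gh) = √(2×9.8×26.0) = 22.6 m/s.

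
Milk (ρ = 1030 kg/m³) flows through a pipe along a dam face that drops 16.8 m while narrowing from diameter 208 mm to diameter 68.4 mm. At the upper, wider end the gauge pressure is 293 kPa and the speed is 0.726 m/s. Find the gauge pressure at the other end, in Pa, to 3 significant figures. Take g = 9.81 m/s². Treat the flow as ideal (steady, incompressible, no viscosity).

Mass conservation (A₁v₁ = A₂v₂) gives v₂ = 0.726 × 340/36.7 = 6.71 m/s.
Energy conservation along the streamline gives P₂ = P₁ − ½ρ(v₂² − v₁²) − ρg(h₂ − h₁).
P₂ = 293000 + ½·1030·(0.726² − 6.71²) − 1030·9.81·(−16.8) = 293000 + (-22900) − (-170000) = 440000 Pa.

P₂ = 440000 Pa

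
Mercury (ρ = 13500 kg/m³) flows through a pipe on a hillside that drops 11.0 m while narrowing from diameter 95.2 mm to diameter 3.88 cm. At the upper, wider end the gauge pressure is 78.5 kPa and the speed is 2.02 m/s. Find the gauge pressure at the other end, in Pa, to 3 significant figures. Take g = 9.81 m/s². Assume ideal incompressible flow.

565000 Pa

Mass conservation (A₁v₁ = A₂v₂) gives v₂ = 2.02 × 71.2/11.8 = 12.2 m/s.
Energy conservation along the streamline gives P₂ = P₁ − ½ρ(v₂² − v₁²) − ρg(h₂ − h₁).
P₂ = 78500 + ½·13500·(2.02² − 12.2²) − 13500·9.81·(−11.0) = 78500 + (-971000) − (-1460000) = 565000 Pa.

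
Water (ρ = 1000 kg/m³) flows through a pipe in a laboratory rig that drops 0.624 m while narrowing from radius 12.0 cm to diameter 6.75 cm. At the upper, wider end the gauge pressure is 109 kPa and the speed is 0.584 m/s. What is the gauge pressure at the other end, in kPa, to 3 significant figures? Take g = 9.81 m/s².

88.0 kPa

By continuity, v₂ = v₁·A₁/A₂ = 0.584·(452/35.8) = 7.38 m/s.
Bernoulli: P₁ + ½ρv₁² + ρg h₁ = P₂ + ½ρv₂² + ρg h₂, so P₂ = P₁ + ½ρ(v₁² − v₂²) − ρg(h₂ − h₁).
P₂ = 109000 + ½·1000·(0.584² − 7.38²) − 1000·9.81·(−0.624) = 109000 + (-27100) − (-6120) = 88000 Pa.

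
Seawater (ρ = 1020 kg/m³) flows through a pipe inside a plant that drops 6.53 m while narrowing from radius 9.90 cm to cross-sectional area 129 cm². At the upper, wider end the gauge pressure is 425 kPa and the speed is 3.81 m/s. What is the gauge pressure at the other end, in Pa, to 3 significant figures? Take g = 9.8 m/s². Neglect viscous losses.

P₂ ≈ 455000 Pa

By continuity, v₂ = v₁·A₁/A₂ = 3.81·(308/129) = 9.09 m/s.
Applying Bernoulli between the two ends and solving for P₂: P₂ = P₁ + ½ρ(v₁² − v₂²) − ρgΔh.
P₂ = 425000 + ½·1020·(3.81² − 9.09²) − 1020·9.8·(−6.53) = 425000 + (-34800) − (-65300) = 455000 Pa.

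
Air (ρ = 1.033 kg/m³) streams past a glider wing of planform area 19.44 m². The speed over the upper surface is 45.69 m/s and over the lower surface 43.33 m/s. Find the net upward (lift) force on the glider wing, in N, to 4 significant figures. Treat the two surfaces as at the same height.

F = 2109 N

With equal heights on the two surfaces, Bernoulli gives P_lower − P_upper = ½ρ(v_upper² − v_lower²).
ΔP = ½·1.033·(45.69² − 43.33²) = 108.5 Pa.
Lift = ΔP · A = 108.5 × 19.44 = 2109 N.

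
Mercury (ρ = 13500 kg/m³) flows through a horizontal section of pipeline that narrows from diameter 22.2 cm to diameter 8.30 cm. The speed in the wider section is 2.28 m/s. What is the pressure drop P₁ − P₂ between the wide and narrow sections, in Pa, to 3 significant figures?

ΔP ≈ 1760000 Pa

The volume flow rate is constant, so v₂ = (A₁/A₂)v₁ = (387/54.1)·2.28 = 16.3 m/s.
With no height change, Bernoulli's equation is P₁ + ½ρv₁² = P₂ + ½ρv₂².
P₁ − P₂ = ½·13500·(16.3² − 2.28²) = ½·13500·261 = 1760000 Pa.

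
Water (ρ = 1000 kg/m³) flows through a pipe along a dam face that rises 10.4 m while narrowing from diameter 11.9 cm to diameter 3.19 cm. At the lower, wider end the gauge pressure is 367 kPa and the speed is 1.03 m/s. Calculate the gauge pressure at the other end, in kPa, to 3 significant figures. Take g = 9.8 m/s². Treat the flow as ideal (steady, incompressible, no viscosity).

Continuity gives A₁v₁ = A₂v₂, so v₂ = (111 cm²)/(7.99 cm²) × 1.03 m/s = 14.3 m/s.
Bernoulli: P₁ + ½ρv₁² + ρg h₁ = P₂ + ½ρv₂² + ρg h₂, so P₂ = P₁ + ½ρ(v₁² − v₂²) − ρg(h₂ − h₁).
P₂ = 367000 + ½·1000·(1.03² − 14.3²) − 1000·9.8·(+10.4) = 367000 + (-102000) − (102000) = 163000 Pa.

P₂ = 163 kPa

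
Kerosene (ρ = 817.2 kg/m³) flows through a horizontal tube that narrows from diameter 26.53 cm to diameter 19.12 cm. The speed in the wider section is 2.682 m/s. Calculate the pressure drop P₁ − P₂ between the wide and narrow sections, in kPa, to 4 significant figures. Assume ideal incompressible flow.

The volume flow rate is constant, so v₂ = (A₁/A₂)v₁ = (552.8/287.1)·2.682 = 5.164 m/s.
Bernoulli (h₁ = h₂): P₁ − P₂ = ½ρ(v₂² − v₁²).
P₁ − P₂ = ½·817.2·(5.164² − 2.682²) = ½·817.2·19.47 = 7956 Pa.

ΔP ≈ 7.956 kPa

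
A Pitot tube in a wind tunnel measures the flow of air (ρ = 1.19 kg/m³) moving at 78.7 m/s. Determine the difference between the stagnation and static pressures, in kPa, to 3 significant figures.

The dynamic pressure equals the rise in static pressure at the stagnation point: ΔP = ½ρv².
ΔP = ½·1.19·78.7² = 3690 Pa.

ΔP ≈ 3.69 kPa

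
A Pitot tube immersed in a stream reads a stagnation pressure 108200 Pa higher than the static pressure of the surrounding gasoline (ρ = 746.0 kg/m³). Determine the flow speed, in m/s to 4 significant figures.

v = 17.03 m/s

Bernoulli between the free stream and the stagnation point: ½ρv² = P_stag − P_static.
v = √(2ΔP/ρ) = √(2·108200/746.0) = 17.03 m/s.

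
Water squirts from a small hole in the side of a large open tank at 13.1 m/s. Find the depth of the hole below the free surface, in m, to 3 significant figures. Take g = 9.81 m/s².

h = 8.75 m

Inverting v = √(2gh) gives h = v² / 2g.
h = 13.1²/(2·9.81) = 172/19.62 = 8.75 m.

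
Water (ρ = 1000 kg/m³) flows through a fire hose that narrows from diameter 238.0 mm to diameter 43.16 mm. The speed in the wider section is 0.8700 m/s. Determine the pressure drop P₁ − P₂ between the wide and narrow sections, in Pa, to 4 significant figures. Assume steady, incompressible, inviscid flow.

Continuity gives A₁v₁ = A₂v₂, so v₂ = (444.9 cm²)/(14.63 cm²) × 0.8700 m/s = 26.46 m/s.
With no height change, Bernoulli's equation is P₁ + ½ρv₁² = P₂ + ½ρv₂².
P₁ − P₂ = ½·1000·(26.46² − 0.8700²) = ½·1000·699.1 = 349600 Pa.

349600 Pa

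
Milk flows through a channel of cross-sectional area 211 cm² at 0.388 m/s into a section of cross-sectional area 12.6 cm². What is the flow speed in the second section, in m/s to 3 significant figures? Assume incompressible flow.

v₂ ≈ 6.50 m/s

The volume flow rate is constant, so v₂ = (A₁/A₂)v₁ = (211/12.6)·0.388 = 6.50 m/s.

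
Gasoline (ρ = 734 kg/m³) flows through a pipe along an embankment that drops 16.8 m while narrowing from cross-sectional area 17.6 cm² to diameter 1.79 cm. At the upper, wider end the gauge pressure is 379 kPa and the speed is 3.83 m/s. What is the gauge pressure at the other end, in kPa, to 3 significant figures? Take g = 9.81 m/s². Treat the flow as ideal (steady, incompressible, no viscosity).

P₂ = 242 kPa

Mass conservation (A₁v₁ = A₂v₂) gives v₂ = 3.83 × 17.6/2.52 = 26.8 m/s.
Applying Bernoulli between the two ends and solving for P₂: P₂ = P₁ + ½ρ(v₁² − v₂²) − ρgΔh.
P₂ = 379000 + ½·734·(3.83² − 26.8²) − 734·9.81·(−16.8) = 379000 + (-258000) − (-121000) = 242000 Pa.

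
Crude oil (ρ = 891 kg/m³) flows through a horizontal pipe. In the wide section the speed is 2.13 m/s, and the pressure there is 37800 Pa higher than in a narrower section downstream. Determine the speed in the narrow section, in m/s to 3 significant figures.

With h₁ = h₂, rearranging Bernoulli gives v₂ = √(v₁² + 2ΔP/ρ).
v₂ = √(2.13² + 2·37800/891) = √(4.54 + 84.8) = 9.45 m/s.

v₂ ≈ 9.45 m/s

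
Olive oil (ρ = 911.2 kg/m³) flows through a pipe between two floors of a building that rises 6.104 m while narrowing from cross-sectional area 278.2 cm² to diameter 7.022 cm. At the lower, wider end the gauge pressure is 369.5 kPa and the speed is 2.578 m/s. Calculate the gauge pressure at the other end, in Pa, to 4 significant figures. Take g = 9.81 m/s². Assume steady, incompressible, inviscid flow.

161700 Pa

Mass conservation (A₁v₁ = A₂v₂) gives v₂ = 2.578 × 278.2/38.73 = 18.52 m/s.
Applying Bernoulli between the two ends and solving for P₂: P₂ = P₁ + ½ρ(v₁² − v₂²) − ρgΔh.
P₂ = 369500 + ½·911.2·(2.578² − 18.52²) − 911.2·9.81·(+6.104) = 369500 + (-153200) − (54560) = 161700 Pa.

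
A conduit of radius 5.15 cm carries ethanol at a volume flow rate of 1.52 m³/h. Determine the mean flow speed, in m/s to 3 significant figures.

Q = 1.52 m³/h = 0.000422 m³/s.
v = Q/A = 0.000422 / 0.00833 = 0.0507 m/s.

v ≈ 0.0507 m/s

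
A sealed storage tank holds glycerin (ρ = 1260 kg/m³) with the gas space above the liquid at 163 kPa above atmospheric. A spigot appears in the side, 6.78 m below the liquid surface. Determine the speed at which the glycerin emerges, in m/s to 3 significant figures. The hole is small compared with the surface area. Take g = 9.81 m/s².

Take point 1 at the surface (v₁ ≈ 0) and point 2 at the hole (at atmospheric pressure). Bernoulli: P₁ + ρg h = P_atm + ½ρv₂².
With P₁ − P_atm = 163000 Pa, v₂ = √(2gh + 2ΔP/ρ) = √(2·9.81·6.78 + 2·163000/1260) = 19.8 m/s.

19.8 m/s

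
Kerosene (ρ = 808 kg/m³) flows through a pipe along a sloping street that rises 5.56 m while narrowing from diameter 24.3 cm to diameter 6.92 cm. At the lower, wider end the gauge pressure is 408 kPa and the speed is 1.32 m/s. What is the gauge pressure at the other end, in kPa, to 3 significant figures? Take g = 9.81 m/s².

P₂ ≈ 258 kPa

The volume flow rate is constant, so v₂ = (A₁/A₂)v₁ = (464/37.6)·1.32 = 16.3 m/s.
Bernoulli: P₁ + ½ρv₁² + ρg h₁ = P₂ + ½ρv₂² + ρg h₂, so P₂ = P₁ + ½ρ(v₁² − v₂²) − ρg(h₂ − h₁).
P₂ = 408000 + ½·808·(1.32² − 16.3²) − 808·9.81·(+5.56) = 408000 + (-106000) − (44100) = 258000 Pa.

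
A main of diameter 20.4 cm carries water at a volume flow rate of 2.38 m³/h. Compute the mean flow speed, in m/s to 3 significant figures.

Q = 2.38 m³/h = 0.000661 m³/s.
v = Q/A = 0.000661 / 0.0327 = 0.0202 m/s.

v = 0.0202 m/s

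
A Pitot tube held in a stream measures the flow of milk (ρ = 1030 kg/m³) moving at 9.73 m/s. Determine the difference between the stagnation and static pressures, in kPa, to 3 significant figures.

Bernoulli between the free stream and the stagnation point: ½ρv² = P_stag − P_static.
ΔP = ½·1030·9.73² = 48800 Pa.

48.8 kPa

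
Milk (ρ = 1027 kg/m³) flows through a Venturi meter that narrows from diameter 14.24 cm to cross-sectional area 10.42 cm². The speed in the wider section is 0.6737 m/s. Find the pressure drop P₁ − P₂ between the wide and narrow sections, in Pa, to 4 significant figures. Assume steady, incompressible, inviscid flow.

By continuity, v₂ = v₁·A₁/A₂ = 0.6737·(159.3/10.42) = 10.30 m/s.
The pipe is horizontal, so Bernoulli reduces to P₁ + ½ρv₁² = P₂ + ½ρv₂².
P₁ − P₂ = ½·1027·(10.30² − 0.6737²) = ½·1027·105.6 = 54210 Pa.

ΔP ≈ 54210 Pa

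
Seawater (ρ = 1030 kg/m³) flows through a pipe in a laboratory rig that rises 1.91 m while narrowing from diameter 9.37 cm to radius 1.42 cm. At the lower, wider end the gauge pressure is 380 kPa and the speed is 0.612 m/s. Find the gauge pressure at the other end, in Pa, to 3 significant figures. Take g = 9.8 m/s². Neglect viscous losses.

P₂ = 338000 Pa

By continuity, v₂ = v₁·A₁/A₂ = 0.612·(69.0/6.33) = 6.66 m/s.
Applying Bernoulli between the two ends and solving for P₂: P₂ = P₁ + ½ρ(v₁² − v₂²) − ρgΔh.
P₂ = 380000 + ½·1030·(0.612² − 6.66²) − 1030·9.8·(+1.91) = 380000 + (-22700) − (19300) = 338000 Pa.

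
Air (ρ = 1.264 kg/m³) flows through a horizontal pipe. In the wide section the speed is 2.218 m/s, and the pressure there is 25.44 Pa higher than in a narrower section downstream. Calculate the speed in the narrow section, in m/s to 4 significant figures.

Along the level pipe P + ½ρv² is conserved, hence v₂² = v₁² + 2(P₁ − P₂)/ρ.
v₂ = √(2.218² + 2·25.44/1.264) = √(4.920 + 40.25) = 6.721 m/s.

v₂ ≈ 6.721 m/s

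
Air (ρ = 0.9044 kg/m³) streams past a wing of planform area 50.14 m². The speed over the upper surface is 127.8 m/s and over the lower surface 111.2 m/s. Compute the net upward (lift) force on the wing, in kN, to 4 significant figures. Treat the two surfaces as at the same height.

F = 89.95 kN

With equal heights on the two surfaces, Bernoulli gives P_lower − P_upper = ½ρ(v_upper² − v_lower²).
ΔP = ½·0.9044·(127.8² − 111.2²) = 1794 Pa.
Lift = ΔP · A = 1794 × 50.14 = 89950 N.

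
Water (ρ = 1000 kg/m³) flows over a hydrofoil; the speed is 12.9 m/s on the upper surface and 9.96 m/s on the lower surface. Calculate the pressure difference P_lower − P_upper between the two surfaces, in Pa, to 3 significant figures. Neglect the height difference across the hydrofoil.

Bernoulli (same height): P_lower − P_upper = ½ρ(v_upper² − v_lower²).
ΔP = ½·1000·(12.9² − 9.96²) = 33600 Pa.

ΔP ≈ 33600 Pa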